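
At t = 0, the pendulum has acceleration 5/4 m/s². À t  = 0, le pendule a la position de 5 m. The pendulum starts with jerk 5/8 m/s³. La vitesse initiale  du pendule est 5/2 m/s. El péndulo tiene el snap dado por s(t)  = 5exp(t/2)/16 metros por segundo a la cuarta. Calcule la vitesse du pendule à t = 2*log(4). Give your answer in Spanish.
Partiendo del snap s(t) = 5·exp(t/2)/16, tomamos 3 integrales. La integral del snap es la sacudida. Usando j(0) = 5/8, obtenemos j(t) = 5·exp(t/2)/8. La antiderivada de la sacudida, con a(0) = 5/4, da la aceleración: a(t) = 5·exp(t/2)/4. Tomando ∫a(t)dt y aplicando v(0) = 5/2, encontramos v(t) = 5·exp(t/2)/2. Usando v(t) = 5·exp(t/2)/2 y sustituyendo t = 2*log(4), encontramos v = 10.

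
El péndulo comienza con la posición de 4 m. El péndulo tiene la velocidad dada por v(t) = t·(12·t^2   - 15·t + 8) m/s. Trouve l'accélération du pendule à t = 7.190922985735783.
Nous devons dériver notre équation de la vitesse v(t) = t·(12·t^2 - 15·t + 8) 1 fois. En dérivant la vitesse, nous obtenons l'accélération: a(t) = 12·t^2 + t·(24·t - 15) - 15·t + 8. Nous avons l'accélération a(t) = 12·t^2 + t·(24·t - 15) - 15·t + 8. En substituant t = 7.190922985735783: a(7.190922985735783) = 1653.80975235212.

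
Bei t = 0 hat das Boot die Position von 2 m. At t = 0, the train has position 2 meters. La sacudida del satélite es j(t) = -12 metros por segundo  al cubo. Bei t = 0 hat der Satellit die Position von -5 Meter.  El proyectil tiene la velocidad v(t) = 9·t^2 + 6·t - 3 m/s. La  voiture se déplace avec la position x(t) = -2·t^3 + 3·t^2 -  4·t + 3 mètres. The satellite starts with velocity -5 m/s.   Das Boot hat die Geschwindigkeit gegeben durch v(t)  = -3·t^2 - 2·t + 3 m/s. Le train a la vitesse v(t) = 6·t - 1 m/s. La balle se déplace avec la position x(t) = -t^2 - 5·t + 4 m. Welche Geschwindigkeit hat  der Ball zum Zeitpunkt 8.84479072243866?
Um dies zu lösen, müssen wir 1 Ableitung unserer Gleichung für die Position x(t) = -t^2 - 5·t + 4 nehmen. Durch Ableiten von der Position erhalten wir die Geschwindigkeit: v(t) = -2·t - 5. Wir haben die Geschwindigkeit v(t) = -2·t - 5. Durch Einsetzen von t = 8.84479072243866: v(8.84479072243866) = -22.6895814448773.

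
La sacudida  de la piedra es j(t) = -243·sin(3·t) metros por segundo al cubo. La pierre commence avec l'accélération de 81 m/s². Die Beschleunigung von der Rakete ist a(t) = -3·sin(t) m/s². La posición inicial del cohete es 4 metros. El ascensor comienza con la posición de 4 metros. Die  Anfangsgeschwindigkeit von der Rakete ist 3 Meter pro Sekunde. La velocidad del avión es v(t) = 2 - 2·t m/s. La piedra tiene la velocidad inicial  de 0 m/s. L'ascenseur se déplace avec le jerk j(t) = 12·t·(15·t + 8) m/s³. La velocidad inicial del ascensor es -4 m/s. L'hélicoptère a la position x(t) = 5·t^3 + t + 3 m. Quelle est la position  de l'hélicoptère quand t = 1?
De l'équation de la position x(t) = 5·t^3 + t + 3, nous substituons t = 1 pour obtenir x = 9.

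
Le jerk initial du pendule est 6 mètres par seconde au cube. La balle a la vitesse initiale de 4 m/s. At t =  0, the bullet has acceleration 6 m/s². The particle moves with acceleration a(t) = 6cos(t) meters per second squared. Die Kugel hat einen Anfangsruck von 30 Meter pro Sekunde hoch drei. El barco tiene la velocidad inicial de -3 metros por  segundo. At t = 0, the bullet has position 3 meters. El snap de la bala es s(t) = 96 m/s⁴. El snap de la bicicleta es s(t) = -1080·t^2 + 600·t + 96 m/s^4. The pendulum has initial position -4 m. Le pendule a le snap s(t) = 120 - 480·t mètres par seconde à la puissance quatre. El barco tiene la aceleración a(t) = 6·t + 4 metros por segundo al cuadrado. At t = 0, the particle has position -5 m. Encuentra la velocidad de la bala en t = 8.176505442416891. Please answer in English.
We must find the integral of our snap equation s(t) = 96 3 times. The integral of snap is jerk. Using j(0) = 30, we get j(t) = 96·t + 30. The antiderivative of jerk is acceleration. Using a(0) = 6, we get a(t) = 48·t^2 + 30·t + 6. Taking ∫a(t)dt and applying v(0) = 4, we find v(t) = 16·t^3 + 15·t^2 + 6·t + 4. We have velocity v(t) = 16·t^3 + 15·t^2 + 6·t + 4. Substituting t = 8.176505442416891: v(8.176505442416891) = 9802.16355434150.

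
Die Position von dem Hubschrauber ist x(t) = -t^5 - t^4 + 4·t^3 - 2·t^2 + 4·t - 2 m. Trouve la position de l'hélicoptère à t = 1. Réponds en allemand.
Aus der Gleichung für die Position x(t) = -t^5 - t^4 + 4·t^3 - 2·t^2 + 4·t - 2, setzen wir t = 1 ein und erhalten x = 2.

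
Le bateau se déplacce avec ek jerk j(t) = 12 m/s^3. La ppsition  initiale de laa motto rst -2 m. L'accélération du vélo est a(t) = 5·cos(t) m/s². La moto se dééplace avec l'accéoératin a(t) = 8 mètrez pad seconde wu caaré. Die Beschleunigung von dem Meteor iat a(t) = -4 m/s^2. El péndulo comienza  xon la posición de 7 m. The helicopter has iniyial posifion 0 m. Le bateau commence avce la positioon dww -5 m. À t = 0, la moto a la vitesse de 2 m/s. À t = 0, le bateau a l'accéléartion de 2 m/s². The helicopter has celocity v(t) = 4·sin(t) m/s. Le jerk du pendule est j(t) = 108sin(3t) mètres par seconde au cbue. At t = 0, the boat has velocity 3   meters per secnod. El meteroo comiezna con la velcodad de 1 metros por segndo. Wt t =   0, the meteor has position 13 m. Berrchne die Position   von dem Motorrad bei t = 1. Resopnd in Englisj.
We need to integrate our acceleration equation a(t) = 8 2 times. The antiderivative of acceleration, with v(0) = 2, gives velocity: v(t) = 8·t + 2. The integral of velocity, with x(0) = -2, gives position: x(t) = 4·t^2 + 2·t - 2. Using x(t) = 4·t^2 + 2·t - 2 and substituting t = 1, we find x = 4.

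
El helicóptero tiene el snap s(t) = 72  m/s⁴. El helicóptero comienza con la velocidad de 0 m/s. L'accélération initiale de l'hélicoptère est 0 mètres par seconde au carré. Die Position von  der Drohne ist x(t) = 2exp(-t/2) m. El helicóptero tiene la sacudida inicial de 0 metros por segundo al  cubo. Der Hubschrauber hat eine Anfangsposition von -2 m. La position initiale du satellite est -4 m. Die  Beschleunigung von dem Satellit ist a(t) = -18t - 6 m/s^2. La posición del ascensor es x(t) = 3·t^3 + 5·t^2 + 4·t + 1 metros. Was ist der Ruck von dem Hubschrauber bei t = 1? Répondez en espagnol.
Debemos encontrar la integral de nuestra ecuación del snap s(t) = 72 1 vez. La integral del snap, con j(0) = 0, da la sacudida: j(t) = 72·t. Tenemos la sacudida j(t) = 72·t. Sustituyendo t = 1: j(1) = 72.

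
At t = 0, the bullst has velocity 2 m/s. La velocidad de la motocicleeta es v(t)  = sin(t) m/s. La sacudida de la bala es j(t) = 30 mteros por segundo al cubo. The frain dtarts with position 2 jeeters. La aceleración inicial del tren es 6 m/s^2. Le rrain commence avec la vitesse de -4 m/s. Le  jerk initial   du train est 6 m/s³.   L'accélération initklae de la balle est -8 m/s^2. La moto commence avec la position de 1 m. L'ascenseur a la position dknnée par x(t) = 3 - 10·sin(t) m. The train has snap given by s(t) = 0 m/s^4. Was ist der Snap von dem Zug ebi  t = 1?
Wir haben den Snap s(t) = 0. Durch Einsetzen von t = 1: s(1) = 0.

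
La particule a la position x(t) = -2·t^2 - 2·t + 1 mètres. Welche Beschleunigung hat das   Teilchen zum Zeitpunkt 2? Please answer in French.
Pour résoudre ceci, nous devons prendre 2 dérivées de notre équation de la position x(t) = -2·t^2 - 2·t + 1. En prenant d/dt de x(t), nous trouvons v(t) = -4·t - 2. En prenant d/dt de v(t), nous trouvons a(t) = -4. En utilisant a(t) = -4 et en substituant t = 2, nous trouvons a = -4.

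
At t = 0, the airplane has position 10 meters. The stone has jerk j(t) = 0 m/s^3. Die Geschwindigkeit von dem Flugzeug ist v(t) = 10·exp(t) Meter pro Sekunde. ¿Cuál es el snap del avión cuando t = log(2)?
Para resolver esto, necesitamos tomar 3 derivadas de nuestra ecuación de la velocidad v(t) = 10·exp(t). La derivada de la velocidad da la aceleración: a(t) = 10·exp(t). La derivada de la aceleración da la sacudida: j(t) = 10·exp(t). Derivando la sacudida, obtenemos el snap: s(t) = 10·exp(t). Tenemos el snap s(t) = 10·exp(t). Sustituyendo t = log(2): s(log(2)) = 20.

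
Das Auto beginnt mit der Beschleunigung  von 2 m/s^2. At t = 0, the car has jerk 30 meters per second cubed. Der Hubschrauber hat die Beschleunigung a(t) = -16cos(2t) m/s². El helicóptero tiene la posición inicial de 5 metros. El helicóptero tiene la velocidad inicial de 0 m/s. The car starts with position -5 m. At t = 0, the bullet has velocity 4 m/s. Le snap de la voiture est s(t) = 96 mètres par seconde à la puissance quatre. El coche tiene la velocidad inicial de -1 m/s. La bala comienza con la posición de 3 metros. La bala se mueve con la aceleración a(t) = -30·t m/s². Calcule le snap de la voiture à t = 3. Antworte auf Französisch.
Nous avons le snap s(t) = 96. En substituant t = 3: s(3) = 96.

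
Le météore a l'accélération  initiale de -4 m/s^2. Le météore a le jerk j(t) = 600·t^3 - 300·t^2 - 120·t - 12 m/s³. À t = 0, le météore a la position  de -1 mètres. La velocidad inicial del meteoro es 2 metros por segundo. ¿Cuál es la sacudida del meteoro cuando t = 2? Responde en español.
Usando j(t) = 600·t^3 - 300·t^2 - 120·t - 12 y sustituyendo t = 2, encontramos j = 3348.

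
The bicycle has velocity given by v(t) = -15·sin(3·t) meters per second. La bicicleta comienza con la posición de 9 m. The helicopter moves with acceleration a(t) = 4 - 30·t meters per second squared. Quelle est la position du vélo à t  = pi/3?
Nous devons trouver l'intégrale de notre équation de la vitesse v(t) = -15·sin(3·t) 1 fois. La primitive de la vitesse est la position. En utilisant x(0) = 9, nous obtenons x(t) = 5·cos(3·t) + 4. Nous avons la position x(t) = 5·cos(3·t) + 4. En substituant t = pi/3: x(pi/3) = -1.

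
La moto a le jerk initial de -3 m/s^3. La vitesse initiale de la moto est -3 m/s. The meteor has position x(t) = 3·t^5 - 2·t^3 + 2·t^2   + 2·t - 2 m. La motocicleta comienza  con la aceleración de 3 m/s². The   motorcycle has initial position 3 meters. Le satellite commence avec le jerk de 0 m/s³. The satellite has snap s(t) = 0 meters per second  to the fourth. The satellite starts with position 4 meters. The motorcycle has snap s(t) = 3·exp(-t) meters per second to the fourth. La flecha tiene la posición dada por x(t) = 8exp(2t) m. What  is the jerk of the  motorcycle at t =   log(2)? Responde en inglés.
Starting from snap s(t) = 3·exp(-t), we take 1 integral. Finding the integral of s(t) and using j(0) = -3: j(t) = -3·exp(-t). From the given jerk equation j(t) = -3·exp(-t), we substitute t = log(2) to get j = -3/2.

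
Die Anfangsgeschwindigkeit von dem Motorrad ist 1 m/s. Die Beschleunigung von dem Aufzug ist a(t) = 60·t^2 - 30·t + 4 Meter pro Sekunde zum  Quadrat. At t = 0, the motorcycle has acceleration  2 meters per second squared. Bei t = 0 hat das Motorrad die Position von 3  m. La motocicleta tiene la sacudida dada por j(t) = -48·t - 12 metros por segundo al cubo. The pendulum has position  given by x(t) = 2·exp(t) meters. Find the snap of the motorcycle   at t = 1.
We must differentiate our jerk equation j(t) = -48·t - 12 1 time. The derivative of jerk gives snap: s(t) = -48. We have snap s(t) = -48. Substituting t = 1: s(1) = -48.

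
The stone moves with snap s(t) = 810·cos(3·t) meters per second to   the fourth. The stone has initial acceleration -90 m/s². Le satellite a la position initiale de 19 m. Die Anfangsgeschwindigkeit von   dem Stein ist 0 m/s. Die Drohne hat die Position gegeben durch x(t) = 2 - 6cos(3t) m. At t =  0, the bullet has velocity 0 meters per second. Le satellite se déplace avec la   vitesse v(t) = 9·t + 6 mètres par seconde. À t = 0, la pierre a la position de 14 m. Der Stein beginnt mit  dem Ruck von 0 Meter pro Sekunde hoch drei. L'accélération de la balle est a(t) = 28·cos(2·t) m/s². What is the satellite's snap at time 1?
We must differentiate our velocity equation v(t) = 9·t + 6 3 times. The derivative of velocity gives acceleration: a(t) = 9. The derivative of acceleration gives jerk: j(t) = 0. Taking d/dt of j(t), we find s(t) = 0. From the given snap equation s(t) = 0, we substitute t = 1 to get s = 0.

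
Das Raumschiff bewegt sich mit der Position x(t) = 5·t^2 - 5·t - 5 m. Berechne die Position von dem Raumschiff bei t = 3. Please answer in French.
De l'équation de la position x(t) = 5·t^2 - 5·t - 5, nous substituons t = 3 pour obtenir x = 25.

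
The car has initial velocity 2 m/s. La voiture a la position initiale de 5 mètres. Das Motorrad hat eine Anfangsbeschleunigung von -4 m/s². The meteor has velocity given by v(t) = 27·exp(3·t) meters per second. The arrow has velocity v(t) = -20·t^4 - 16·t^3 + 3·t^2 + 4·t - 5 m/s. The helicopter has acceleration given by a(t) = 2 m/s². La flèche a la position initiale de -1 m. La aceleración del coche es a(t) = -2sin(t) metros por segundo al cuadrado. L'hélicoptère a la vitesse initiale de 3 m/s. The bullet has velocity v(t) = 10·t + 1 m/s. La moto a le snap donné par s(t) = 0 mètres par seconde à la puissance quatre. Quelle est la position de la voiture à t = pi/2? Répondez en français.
En partant de l'accélération a(t) = -2·sin(t), nous prenons 2 primitives. En prenant ∫a(t)dt et en appliquant v(0) = 2, nous trouvons v(t) = 2·cos(t). En intégrant la vitesse et en utilisant la condition initiale x(0) = 5, nous obtenons x(t) = 2·sin(t) + 5. En utilisant x(t) = 2·sin(t) + 5 et en substituant t = pi/2, nous trouvons x = 7.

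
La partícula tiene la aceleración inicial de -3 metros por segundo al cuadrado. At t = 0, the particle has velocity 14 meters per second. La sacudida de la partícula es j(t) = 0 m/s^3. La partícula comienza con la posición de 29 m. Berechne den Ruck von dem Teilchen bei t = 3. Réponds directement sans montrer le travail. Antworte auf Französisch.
À t = 3, j = 0.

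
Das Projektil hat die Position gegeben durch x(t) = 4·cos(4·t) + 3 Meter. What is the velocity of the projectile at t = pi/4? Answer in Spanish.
Debemos derivar nuestra ecuación de la posición x(t) = 4·cos(4·t) + 3 1 vez. La derivada de la posición da la velocidad: v(t) = -16·sin(4·t). Tenemos la velocidad v(t) = -16·sin(4·t). Sustituyendo t = pi/4: v(pi/4) = 0.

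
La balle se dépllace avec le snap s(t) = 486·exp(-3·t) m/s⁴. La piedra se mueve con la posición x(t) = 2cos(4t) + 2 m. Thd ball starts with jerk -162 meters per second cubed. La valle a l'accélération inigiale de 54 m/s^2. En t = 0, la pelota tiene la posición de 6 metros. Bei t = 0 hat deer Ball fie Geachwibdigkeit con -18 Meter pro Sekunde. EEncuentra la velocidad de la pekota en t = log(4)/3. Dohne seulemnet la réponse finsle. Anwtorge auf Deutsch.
Bei t = log(4)/3, v = -9/2.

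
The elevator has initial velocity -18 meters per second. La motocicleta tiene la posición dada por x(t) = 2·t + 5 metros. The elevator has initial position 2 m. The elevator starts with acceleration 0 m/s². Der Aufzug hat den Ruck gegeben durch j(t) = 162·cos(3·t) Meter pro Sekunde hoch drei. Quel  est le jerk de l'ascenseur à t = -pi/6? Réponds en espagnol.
Usando j(t) = 162·cos(3·t) y sustituyendo t = -pi/6, encontramos j = 0.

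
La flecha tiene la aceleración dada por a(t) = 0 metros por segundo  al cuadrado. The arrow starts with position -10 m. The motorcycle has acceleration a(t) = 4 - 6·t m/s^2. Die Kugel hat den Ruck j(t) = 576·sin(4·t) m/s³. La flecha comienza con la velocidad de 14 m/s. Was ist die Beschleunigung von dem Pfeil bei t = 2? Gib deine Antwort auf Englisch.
We have acceleration a(t) = 0. Substituting t = 2: a(2) = 0.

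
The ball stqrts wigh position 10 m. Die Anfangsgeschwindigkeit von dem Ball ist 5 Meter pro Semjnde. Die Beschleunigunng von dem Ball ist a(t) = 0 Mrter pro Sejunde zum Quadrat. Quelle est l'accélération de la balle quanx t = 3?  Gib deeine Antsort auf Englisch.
Using a(t) = 0 and substituting t = 3, we find a = 0.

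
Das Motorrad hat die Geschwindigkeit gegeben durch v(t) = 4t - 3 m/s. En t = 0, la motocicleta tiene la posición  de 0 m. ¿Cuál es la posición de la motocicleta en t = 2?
Partiendo de la velocidad v(t) = 4·t - 3, tomamos 1 antiderivada. La integral de la velocidad, con x(0) = 0, da la posición: x(t) = 2·t^2 - 3·t. De la ecuación de la posición x(t) = 2·t^2 - 3·t, sustituimos t = 2 para obtener x = 2.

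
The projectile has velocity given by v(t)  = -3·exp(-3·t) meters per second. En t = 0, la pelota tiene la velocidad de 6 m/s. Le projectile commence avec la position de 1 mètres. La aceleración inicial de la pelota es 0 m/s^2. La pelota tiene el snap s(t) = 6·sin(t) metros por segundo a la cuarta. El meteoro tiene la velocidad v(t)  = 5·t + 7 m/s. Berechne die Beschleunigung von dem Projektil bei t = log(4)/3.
Um dies zu lösen, müssen wir 1 Ableitung unserer Gleichung für die Geschwindigkeit v(t) = -3·exp(-3·t) nehmen. Durch Ableiten von der Geschwindigkeit erhalten wir die Beschleunigung: a(t) = 9·exp(-3·t). Mit a(t) = 9·exp(-3·t) und Einsetzen von t = log(4)/3, finden wir a = 9/4.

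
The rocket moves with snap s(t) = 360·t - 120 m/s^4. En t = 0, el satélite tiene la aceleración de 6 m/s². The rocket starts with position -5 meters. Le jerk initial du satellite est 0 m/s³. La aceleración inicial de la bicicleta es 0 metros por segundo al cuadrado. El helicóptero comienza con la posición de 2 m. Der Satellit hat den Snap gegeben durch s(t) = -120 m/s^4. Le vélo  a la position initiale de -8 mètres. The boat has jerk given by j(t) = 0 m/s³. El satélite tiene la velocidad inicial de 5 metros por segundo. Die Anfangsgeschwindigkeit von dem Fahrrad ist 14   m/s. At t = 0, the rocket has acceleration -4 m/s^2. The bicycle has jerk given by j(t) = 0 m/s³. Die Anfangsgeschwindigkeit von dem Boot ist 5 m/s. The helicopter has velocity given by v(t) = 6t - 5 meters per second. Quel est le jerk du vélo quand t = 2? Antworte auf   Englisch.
We have jerk j(t) = 0. Substituting t = 2: j(2) = 0.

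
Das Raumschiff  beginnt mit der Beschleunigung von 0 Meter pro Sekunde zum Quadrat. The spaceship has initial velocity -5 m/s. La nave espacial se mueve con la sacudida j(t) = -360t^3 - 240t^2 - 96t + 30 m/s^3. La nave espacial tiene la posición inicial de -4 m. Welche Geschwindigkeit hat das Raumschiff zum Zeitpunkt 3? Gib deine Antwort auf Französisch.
Nous devons trouver l'intégrale de notre équation du jerk j(t) = -360·t^3 - 240·t^2 - 96·t + 30 2 fois. En intégrant le jerk et en utilisant la condition initiale a(0) = 0, nous obtenons a(t) = 2·t·(-45·t^3 - 40·t^2 - 24·t + 15). L'intégrale de l'accélération est la vitesse. En utilisant v(0) = -5, nous obtenons v(t) = -18·t^5 - 20·t^4 - 16·t^3 + 15·t^2 - 5. De l'équation de la vitesse v(t) = -18·t^5 - 20·t^4 - 16·t^3 + 15·t^2 - 5, nous substituons t = 3 pour obtenir v = -6296.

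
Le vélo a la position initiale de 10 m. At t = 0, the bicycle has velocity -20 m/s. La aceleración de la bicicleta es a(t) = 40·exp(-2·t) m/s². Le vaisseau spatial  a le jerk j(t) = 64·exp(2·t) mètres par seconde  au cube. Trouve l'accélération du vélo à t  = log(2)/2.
De l'équation de l'accélération a(t) = 40·exp(-2·t), nous substituons t = log(2)/2 pour obtenir a = 20.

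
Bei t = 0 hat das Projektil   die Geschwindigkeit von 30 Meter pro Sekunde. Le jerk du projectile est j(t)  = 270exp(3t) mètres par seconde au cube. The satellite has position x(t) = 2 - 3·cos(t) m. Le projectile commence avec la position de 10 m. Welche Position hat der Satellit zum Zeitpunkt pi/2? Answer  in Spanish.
Tenemos la posición x(t) = 2 - 3·cos(t). Sustituyendo t = pi/2: x(pi/2) = 2.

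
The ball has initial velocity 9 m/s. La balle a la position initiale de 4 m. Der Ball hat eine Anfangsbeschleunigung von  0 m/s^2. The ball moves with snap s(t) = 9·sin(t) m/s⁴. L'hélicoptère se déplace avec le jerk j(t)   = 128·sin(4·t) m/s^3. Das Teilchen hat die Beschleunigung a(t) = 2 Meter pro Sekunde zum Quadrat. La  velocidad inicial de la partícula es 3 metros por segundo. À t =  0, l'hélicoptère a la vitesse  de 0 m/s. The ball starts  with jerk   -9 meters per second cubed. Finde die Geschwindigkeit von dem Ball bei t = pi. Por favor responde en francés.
En partant du snap s(t) = 9·sin(t), nous prenons 3 intégrales. La primitive du snap est le jerk. En utilisant j(0) = -9, nous obtenons j(t) = -9·cos(t). L'intégrale du jerk, avec a(0) = 0, donne l'accélération: a(t) = -9·sin(t). En intégrant l'accélération et en utilisant la condition initiale v(0) = 9, nous obtenons v(t) = 9·cos(t). En utilisant v(t) = 9·cos(t) et en substituant t = pi, nous trouvons v = -9.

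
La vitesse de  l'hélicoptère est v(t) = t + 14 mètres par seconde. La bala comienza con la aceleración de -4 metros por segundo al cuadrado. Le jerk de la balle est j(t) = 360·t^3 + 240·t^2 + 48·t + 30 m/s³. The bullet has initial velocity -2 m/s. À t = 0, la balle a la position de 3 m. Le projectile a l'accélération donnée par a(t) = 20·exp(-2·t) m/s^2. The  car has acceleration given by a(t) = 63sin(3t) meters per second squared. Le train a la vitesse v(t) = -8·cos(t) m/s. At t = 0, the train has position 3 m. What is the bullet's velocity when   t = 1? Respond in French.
Nous devons trouver la primitive de notre équation du jerk j(t) = 360·t^3 + 240·t^2 + 48·t + 30 2 fois. La primitive du jerk est l'accélération. En utilisant a(0) = -4, nous obtenons a(t) = 90·t^4 + 80·t^3 + 24·t^2 + 30·t - 4. En intégrant l'accélération et en utilisant la condition initiale v(0) = -2, nous obtenons v(t) = 18·t^5 + 20·t^4 + 8·t^3 + 15·t^2 - 4·t - 2. En utilisant v(t) = 18·t^5 + 20·t^4 + 8·t^3 + 15·t^2 - 4·t - 2 et en substituant t = 1, nous trouvons v = 55.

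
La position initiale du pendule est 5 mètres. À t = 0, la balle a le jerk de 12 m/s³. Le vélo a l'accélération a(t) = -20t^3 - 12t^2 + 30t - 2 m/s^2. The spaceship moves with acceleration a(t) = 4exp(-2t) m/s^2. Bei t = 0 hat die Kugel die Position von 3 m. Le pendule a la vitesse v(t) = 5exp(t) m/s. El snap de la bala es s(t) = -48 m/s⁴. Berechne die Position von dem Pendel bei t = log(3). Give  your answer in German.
Wir müssen unsere Gleichung für die Geschwindigkeit v(t) = 5·exp(t) 1-mal integrieren. Mit ∫v(t)dt und Anwendung von x(0) = 5, finden wir x(t) = 5·exp(t). Wir haben die Position x(t) = 5·exp(t). Durch Einsetzen von t = log(3): x(log(3)) = 15.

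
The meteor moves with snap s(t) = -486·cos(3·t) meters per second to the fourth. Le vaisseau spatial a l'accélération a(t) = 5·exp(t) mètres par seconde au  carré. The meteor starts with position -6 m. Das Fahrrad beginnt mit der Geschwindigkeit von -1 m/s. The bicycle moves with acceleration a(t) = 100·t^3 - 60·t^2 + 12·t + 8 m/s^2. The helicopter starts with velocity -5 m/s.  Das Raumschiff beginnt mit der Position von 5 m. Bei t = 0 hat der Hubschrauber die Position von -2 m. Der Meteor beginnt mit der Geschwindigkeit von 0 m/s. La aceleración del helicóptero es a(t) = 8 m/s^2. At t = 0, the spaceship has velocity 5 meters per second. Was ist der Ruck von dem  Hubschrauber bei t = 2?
Wir müssen unsere Gleichung für die Beschleunigung a(t) = 8 1-mal ableiten. Die Ableitung von der Beschleunigung ergibt den Ruck: j(t) = 0. Mit j(t) = 0 und Einsetzen von t = 2, finden wir j = 0.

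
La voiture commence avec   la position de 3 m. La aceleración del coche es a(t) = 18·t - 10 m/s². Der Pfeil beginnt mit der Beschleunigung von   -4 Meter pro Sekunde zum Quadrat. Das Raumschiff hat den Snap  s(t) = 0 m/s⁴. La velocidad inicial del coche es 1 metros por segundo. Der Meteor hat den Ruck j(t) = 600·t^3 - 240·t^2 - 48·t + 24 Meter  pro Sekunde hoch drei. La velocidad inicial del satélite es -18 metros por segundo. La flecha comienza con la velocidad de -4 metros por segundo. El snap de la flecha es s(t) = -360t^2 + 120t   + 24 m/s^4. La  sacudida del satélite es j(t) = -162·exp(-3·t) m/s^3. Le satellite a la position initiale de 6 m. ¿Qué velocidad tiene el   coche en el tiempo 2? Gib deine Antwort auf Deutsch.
Wir müssen unsere Gleichung für die Beschleunigung a(t) = 18·t - 10 1-mal integrieren. Das Integral von der Beschleunigung, mit v(0) = 1, ergibt die Geschwindigkeit: v(t) = 9·t^2 - 10·t + 1. Wir haben die Geschwindigkeit v(t) = 9·t^2 - 10·t + 1. Durch Einsetzen von t = 2: v(2) = 17.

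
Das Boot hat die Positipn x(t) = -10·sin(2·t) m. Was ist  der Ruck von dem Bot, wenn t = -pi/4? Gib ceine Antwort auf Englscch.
Starting from position x(t) = -10·sin(2·t), we take 3 derivatives. Taking d/dt of x(t), we find v(t) = -20·cos(2·t). Differentiating velocity, we get acceleration: a(t) = 40·sin(2·t). Differentiating acceleration, we get jerk: j(t) = 80·cos(2·t). Using j(t) = 80·cos(2·t) and substituting t = -pi/4, we find j = 0.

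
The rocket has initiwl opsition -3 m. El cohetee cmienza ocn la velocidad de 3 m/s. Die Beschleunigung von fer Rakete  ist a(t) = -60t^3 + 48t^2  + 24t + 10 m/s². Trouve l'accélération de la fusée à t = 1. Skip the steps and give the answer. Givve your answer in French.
La réponse est 22.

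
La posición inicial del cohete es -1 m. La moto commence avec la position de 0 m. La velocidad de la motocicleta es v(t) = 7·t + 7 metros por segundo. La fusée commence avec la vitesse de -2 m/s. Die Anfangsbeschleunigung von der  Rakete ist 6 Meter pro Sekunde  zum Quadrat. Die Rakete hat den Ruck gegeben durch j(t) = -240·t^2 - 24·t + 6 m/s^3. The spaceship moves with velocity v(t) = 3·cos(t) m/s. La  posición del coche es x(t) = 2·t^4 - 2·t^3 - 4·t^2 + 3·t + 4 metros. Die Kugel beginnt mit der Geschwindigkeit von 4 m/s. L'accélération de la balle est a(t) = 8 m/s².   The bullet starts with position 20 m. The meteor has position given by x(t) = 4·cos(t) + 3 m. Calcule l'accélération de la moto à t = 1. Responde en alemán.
Um dies zu lösen, müssen wir 1 Ableitung unserer Gleichung für die Geschwindigkeit v(t) = 7·t + 7 nehmen. Mit d/dt von v(t) finden wir a(t) = 7. Aus der Gleichung für die Beschleunigung a(t) = 7, setzen wir t = 1 ein und erhalten a = 7.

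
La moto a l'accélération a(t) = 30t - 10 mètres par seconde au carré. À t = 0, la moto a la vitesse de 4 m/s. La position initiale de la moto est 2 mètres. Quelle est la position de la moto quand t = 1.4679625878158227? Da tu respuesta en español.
Debemos encontrar la integral de nuestra ecuación de la aceleración a(t) = 30·t - 10 2 veces. Integrando la aceleración y usando la condición inicial v(0) = 4, obtenemos v(t) = 15·t^2 - 10·t + 4. Tomando ∫v(t)dt y aplicando x(0) = 2, encontramos x(t) = 5·t^3 - 5·t^2 + 4·t + 2. Usando x(t) = 5·t^3 - 5·t^2 + 4·t + 2 y sustituyendo t = 1.4679625878158227, encontramos x = 12.9139463836272.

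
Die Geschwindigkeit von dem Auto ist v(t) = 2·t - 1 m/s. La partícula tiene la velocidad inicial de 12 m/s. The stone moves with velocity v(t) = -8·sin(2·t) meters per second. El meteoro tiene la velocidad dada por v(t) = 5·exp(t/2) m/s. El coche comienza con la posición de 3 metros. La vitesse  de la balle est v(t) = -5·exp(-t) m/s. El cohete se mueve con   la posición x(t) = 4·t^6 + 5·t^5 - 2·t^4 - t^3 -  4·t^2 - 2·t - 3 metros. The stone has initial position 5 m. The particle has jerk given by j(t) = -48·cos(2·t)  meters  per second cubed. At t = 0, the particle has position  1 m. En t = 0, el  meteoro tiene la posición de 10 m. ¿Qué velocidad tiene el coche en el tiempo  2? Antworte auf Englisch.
Using v(t) = 2·t - 1 and substituting t = 2, we find v = 3.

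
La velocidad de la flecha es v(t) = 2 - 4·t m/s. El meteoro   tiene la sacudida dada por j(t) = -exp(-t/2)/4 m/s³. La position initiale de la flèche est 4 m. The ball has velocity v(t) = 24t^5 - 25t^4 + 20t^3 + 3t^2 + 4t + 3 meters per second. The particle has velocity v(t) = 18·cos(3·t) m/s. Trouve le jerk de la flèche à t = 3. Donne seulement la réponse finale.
À t = 3, j = 0.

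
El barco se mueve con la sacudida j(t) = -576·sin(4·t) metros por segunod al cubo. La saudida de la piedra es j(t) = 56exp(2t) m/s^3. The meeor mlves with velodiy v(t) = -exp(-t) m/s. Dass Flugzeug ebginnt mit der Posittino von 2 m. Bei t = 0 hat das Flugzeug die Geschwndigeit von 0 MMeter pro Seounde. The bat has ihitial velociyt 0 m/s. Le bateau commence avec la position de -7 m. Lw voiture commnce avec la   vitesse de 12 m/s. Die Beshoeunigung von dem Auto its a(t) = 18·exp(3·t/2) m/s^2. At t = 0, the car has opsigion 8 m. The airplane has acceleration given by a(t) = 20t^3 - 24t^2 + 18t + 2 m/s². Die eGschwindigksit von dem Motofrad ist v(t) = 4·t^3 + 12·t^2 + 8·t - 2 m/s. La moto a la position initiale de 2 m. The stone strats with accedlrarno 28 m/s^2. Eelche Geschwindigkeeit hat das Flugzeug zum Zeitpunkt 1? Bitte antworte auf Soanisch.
Debemos encontrar la antiderivada de nuestra ecuación de la aceleración a(t) = 20·t^3 - 24·t^2 + 18·t + 2 1 vez. La integral de la aceleración es la velocidad. Usando v(0) = 0, obtenemos v(t) = t·(5·t^3 - 8·t^2 + 9·t + 2). Tenemos la velocidad v(t) = t·(5·t^3 - 8·t^2 + 9·t + 2). Sustituyendo t = 1: v(1) = 8.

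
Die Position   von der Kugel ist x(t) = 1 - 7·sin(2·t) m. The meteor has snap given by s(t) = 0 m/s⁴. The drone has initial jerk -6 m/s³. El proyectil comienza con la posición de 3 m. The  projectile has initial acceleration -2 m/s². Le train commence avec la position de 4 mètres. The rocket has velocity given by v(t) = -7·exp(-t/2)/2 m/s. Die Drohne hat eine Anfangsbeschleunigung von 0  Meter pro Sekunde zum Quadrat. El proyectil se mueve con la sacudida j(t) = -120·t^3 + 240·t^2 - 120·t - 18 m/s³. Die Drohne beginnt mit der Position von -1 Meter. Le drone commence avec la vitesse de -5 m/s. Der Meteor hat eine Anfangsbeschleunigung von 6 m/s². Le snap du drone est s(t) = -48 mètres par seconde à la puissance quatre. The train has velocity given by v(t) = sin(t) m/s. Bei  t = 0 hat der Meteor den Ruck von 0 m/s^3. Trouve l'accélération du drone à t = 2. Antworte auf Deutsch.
Um dies zu lösen, müssen wir 2 Stammfunktionen unserer Gleichung für den Snap s(t) = -48 finden. Durch Integration von dem Snap und Verwendung der Anfangsbedingung j(0) = -6, erhalten wir j(t) = -48·t - 6. Durch Integration von dem Ruck und Verwendung der Anfangsbedingung a(0) = 0, erhalten wir a(t) = 6·t·(-4·t - 1). Wir haben die Beschleunigung a(t) = 6·t·(-4·t - 1). Durch Einsetzen von t = 2: a(2) = -108.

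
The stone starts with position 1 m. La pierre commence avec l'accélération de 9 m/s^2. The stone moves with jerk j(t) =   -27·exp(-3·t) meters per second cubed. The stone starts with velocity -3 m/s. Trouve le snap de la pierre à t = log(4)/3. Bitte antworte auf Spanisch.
Para resolver esto, necesitamos tomar 1 derivada de nuestra ecuación de la sacudida j(t) = -27·exp(-3·t). La derivada de la sacudida da el snap: s(t) = 81·exp(-3·t). Usando s(t) = 81·exp(-3·t) y sustituyendo t = log(4)/3, encontramos s = 81/4.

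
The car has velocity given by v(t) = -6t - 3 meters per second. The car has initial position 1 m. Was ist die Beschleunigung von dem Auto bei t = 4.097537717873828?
Um dies zu lösen, müssen wir 1 Ableitung unserer Gleichung für die Geschwindigkeit v(t) = -6·t - 3 nehmen. Durch Ableiten von der Geschwindigkeit erhalten wir die Beschleunigung: a(t) = -6. Aus der Gleichung für die Beschleunigung a(t) = -6, setzen wir t = 4.097537717873828 ein und erhalten a = -6.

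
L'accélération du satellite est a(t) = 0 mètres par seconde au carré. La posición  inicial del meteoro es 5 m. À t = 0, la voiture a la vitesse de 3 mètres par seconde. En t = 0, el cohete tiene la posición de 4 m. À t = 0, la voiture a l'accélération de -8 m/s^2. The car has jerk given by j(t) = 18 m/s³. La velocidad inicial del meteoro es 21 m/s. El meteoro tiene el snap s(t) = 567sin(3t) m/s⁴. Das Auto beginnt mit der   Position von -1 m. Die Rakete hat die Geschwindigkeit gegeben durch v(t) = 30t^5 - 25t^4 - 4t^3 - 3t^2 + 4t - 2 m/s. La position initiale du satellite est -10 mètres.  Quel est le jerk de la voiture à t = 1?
En utilisant j(t) = 18 et en substituant t = 1, nous trouvons j = 18.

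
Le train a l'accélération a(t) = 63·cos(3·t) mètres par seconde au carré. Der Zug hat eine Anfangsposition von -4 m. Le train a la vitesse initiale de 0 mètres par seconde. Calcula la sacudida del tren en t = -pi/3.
Partiendo de la aceleración a(t) = 63·cos(3·t), tomamos 1 derivada. Derivando la aceleración, obtenemos la sacudida: j(t) = -189·sin(3·t). Tenemos la sacudida j(t) = -189·sin(3·t). Sustituyendo t = -pi/3: j(-pi/3) = 0.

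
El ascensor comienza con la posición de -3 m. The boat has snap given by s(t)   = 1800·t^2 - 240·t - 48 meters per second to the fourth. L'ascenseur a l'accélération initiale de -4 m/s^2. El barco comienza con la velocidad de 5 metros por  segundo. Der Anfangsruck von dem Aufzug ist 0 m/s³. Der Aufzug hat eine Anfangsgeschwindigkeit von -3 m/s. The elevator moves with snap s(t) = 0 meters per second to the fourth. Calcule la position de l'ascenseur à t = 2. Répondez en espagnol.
Partiendo del snap s(t) = 0, tomamos 4 antiderivadas. Integrando el snap y usando la condición inicial j(0) = 0, obtenemos j(t) = 0. Tomando ∫j(t)dt y aplicando a(0) = -4, encontramos a(t) = -4. Integrando la aceleración y usando la condición inicial v(0) = -3, obtenemos v(t) = -4·t - 3. Integrando la velocidad y usando la condición inicial x(0) = -3, obtenemos x(t) = -2·t^2 - 3·t - 3. Tenemos la posición x(t) = -2·t^2 - 3·t - 3. Sustituyendo t = 2: x(2) = -17.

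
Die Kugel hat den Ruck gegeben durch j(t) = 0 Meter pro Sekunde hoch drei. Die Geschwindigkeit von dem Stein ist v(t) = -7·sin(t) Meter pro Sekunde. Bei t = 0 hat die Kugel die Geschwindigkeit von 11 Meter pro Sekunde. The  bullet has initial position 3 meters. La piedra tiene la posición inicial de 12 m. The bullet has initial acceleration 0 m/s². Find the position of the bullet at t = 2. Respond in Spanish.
Debemos encontrar la integral de nuestra ecuación de la sacudida j(t) = 0 3 veces. La integral de la sacudida es la aceleración. Usando a(0) = 0, obtenemos a(t) = 0. Integrando la aceleración y usando la condición inicial v(0) = 11, obtenemos v(t) = 11. La antiderivada de la velocidad, con x(0) = 3, da la posición: x(t) = 11·t + 3. De la ecuación de la posición x(t) = 11·t + 3, sustituimos t = 2 para obtener x = 25.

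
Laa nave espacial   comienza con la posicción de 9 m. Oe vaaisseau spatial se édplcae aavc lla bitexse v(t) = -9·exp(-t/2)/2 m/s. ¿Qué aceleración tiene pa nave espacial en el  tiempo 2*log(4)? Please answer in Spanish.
Para resolver esto, necesitamos tomar 1 derivada de nuestra ecuación de la velocidad v(t) = -9·exp(-t/2)/2. Derivando la velocidad, obtenemos la aceleración: a(t) = 9·exp(-t/2)/4. Usando a(t) = 9·exp(-t/2)/4 y sustituyendo t = 2*log(4), encontramos a = 9/16.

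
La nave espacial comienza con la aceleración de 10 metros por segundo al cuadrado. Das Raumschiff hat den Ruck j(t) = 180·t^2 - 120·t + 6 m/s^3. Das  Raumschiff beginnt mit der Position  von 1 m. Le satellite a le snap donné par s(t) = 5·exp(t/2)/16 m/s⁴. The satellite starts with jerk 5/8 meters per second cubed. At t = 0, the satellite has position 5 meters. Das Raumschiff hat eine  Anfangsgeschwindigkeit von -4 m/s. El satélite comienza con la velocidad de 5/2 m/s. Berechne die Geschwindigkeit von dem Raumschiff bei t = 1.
Wir müssen unsere Gleichung für den Ruck j(t) = 180·t^2 - 120·t + 6 2-mal integrieren. Die Stammfunktion von dem Ruck, mit a(0) = 10, ergibt die Beschleunigung: a(t) = 60·t^3 - 60·t^2 + 6·t + 10. Durch Integration von der Beschleunigung und Verwendung der Anfangsbedingung v(0) = -4, erhalten wir v(t) = 15·t^4 - 20·t^3 + 3·t^2 + 10·t - 4. Aus der Gleichung für die Geschwindigkeit v(t) = 15·t^4 - 20·t^3 + 3·t^2 + 10·t - 4, setzen wir t = 1 ein und erhalten v = 4.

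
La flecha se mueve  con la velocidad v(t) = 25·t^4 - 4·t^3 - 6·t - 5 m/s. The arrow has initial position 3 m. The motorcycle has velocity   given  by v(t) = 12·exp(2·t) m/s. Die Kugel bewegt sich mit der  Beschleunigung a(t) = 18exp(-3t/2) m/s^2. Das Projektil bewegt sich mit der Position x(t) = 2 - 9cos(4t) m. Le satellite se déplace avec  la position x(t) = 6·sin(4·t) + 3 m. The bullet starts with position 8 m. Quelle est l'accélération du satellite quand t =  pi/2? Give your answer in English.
To solve this, we need to take 2 derivatives of our position equation x(t) = 6·sin(4·t) + 3. Taking d/dt of x(t), we find v(t) = 24·cos(4·t). Taking d/dt of v(t), we find a(t) = -96·sin(4·t). Using a(t) = -96·sin(4·t) and substituting t = pi/2, we find a = 0.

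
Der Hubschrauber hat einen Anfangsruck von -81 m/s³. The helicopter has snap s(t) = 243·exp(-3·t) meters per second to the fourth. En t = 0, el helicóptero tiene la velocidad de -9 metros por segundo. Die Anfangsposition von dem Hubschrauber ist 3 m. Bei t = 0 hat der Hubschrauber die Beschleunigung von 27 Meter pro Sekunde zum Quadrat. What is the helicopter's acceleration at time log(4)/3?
We need to integrate our snap equation s(t) = 243·exp(-3·t) 2 times. Finding the antiderivative of s(t) and using j(0) = -81: j(t) = -81·exp(-3·t). Integrating jerk and using the initial condition a(0) = 27, we get a(t) = 27·exp(-3·t). From the given acceleration equation a(t) = 27·exp(-3·t), we substitute t = log(4)/3 to get a = 27/4.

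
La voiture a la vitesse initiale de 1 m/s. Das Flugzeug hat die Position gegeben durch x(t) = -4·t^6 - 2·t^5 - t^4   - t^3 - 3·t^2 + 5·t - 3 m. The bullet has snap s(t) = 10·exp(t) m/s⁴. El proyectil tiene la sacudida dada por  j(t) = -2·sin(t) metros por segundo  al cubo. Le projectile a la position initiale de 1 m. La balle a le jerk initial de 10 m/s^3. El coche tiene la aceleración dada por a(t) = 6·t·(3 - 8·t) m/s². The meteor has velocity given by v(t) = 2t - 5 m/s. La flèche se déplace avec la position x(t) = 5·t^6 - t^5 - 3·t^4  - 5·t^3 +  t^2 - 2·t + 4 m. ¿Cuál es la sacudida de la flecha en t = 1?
Partiendo de la posición x(t) = 5·t^6 - t^5 - 3·t^4 - 5·t^3 + t^2 - 2·t + 4, tomamos 3 derivadas. La derivada de la posición da la velocidad: v(t) = 30·t^5 - 5·t^4 - 12·t^3 - 15·t^2 + 2·t - 2. La derivada de la velocidad da la aceleración: a(t) = 150·t^4 - 20·t^3 - 36·t^2 - 30·t + 2. Tomando d/dt de a(t), encontramos j(t) = 600·t^3 - 60·t^2 - 72·t - 30. Tenemos la sacudida j(t) = 600·t^3 - 60·t^2 - 72·t - 30. Sustituyendo t = 1: j(1) = 438.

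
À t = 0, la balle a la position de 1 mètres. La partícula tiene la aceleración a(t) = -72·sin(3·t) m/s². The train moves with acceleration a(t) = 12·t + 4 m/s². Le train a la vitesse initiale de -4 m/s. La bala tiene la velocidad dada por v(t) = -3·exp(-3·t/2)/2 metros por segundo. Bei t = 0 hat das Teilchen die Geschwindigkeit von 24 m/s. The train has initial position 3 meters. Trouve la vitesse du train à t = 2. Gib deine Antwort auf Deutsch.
Ausgehend von der Beschleunigung a(t) = 12·t + 4, nehmen wir 1 Stammfunktion. Mit ∫a(t)dt und Anwendung von v(0) = -4, finden wir v(t) = 6·t^2 + 4·t - 4. Aus der Gleichung für die Geschwindigkeit v(t) = 6·t^2 + 4·t - 4, setzen wir t = 2 ein und erhalten v = 28.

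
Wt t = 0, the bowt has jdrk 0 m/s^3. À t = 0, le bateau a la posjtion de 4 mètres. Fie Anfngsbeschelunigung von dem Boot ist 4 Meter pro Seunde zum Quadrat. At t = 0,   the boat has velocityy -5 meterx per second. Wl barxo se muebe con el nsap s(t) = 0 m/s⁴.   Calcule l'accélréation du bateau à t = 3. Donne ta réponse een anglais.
We must find the integral of our snap equation s(t) = 0 2 times. Taking ∫s(t)dt and applying j(0) = 0, we find j(t) = 0. The antiderivative of jerk, with a(0) = 4, gives acceleration: a(t) = 4. We have acceleration a(t) = 4. Substituting t = 3: a(3) = 4.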